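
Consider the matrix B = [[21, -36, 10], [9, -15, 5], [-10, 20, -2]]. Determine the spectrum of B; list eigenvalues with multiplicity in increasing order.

Characteristic polynomial: p(μ) = μ^3 - 4μ^2 - 3μ + 18 = (μ - 3)^2(μ + 2).
Roots (with multiplicity): -2, 3, 3.

-2, 3, 3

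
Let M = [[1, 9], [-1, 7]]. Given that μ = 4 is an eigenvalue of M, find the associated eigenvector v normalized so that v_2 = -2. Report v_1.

M − 4I = [[-3, 9], [-1, 3]].
Solving (M − 4I)v = 0 gives the eigenspace spanned by (-6, -2).
With v_2 = -2, v = (-6, -2), so v_1 = -6.

-6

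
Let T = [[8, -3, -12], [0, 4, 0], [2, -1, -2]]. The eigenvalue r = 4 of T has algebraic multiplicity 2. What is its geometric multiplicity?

T − 4I = [[4, -3, -12], [0, 0, 0], [2, -1, -6]].
This matrix has rank 2, so its null space has dimension 3 − 2 = 1.

1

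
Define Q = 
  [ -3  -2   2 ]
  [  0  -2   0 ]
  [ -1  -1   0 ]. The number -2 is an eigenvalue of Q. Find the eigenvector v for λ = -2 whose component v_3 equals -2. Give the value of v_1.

Q + 2I = [[-1, -2, 2], [0, 0, 0], [-1, -1, 2]].
Solving (Q + 2I)v = 0 gives the eigenspace spanned by (-4, 0, -2).
With v_3 = -2, v = (-4, 0, -2), so v_1 = -4.

-4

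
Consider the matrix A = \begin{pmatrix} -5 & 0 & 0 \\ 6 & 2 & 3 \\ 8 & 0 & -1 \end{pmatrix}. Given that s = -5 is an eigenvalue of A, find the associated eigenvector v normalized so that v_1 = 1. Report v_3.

A + 5I = [[0, 0, 0], [6, 7, 3], [8, 0, 4]].
Solving (A + 5I)v = 0 gives the eigenspace spanned by (1, 0, -2).
With v_1 = 1, v = (1, 0, -2), so v_3 = -2.

-2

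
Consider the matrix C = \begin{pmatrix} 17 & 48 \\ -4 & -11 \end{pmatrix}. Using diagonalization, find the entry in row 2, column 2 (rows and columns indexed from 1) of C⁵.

-9371

Characteristic polynomial: λ^2 - 6λ + 5 = (λ - 5)(λ - 1), so the eigenvalues are 1, 5.
λ=5: eigenvector (4, -1).
λ=1: eigenvector (-3, 1).
P = [[4, -3], [-1, 1]], D = diag(5, 1), P⁻¹ = [[1, 3], [1, 4]].
C⁵ = P·diag(3125, 1)·P⁻¹ = [[12497, 37488], [-3124, -9371]].
The requested entry is -9371.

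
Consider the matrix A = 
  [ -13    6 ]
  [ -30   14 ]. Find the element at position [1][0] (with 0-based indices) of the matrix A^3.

-90

Characteristic polynomial: λ^2 - λ - 2 = (λ - 2)(λ + 1), so the eigenvalues are -1, 2.
λ=-1: eigenvector (1, 2).
λ=2: eigenvector (2, 5).
P = [[1, 2], [2, 5]], D = diag(-1, 2), P⁻¹ = [[5, -2], [-2, 1]].
A³ = P·diag(-1, 8)·P⁻¹ = [[-37, 18], [-90, 44]].
The requested entry is -90.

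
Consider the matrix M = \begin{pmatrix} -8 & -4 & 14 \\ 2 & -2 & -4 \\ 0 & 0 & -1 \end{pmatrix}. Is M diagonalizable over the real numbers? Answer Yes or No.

Yes

Characteristic polynomial: p(r) = r^3 + 11r^2 + 34r + 24 = (r + 1)(r + 4)(r + 6).
All 3 eigenvalues are distinct, so M is diagonalizable.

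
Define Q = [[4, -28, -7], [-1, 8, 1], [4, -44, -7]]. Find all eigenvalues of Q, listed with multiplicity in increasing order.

Characteristic polynomial: p(t) = t^3 - 5t^2 - 8t + 48 = (t - 4)^2(t + 3).
Roots (with multiplicity): -3, 4, 4.

-3, 4, 4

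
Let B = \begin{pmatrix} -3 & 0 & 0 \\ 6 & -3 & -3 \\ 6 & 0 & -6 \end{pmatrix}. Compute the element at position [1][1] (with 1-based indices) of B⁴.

Characteristic polynomial: s^3 + 12s^2 + 45s + 54 = (s + 3)^2(s + 6), so the eigenvalues are -6, -3, -3.
s=-3: eigenvector (0, 1, 0).
s=-3: eigenvector (1, 0, 2).
s=-6: eigenvector (0, 1, 1).
P = [[0, 1, 0], [1, 0, 1], [0, 2, 1]], D = diag(-3, -3, -6), P⁻¹ = [[2, 1, -1], [1, 0, 0], [-2, 0, 1]].
B⁴ = P·diag(81, 81, 1296)·P⁻¹ = [[81, 0, 0], [-2430, 81, 1215], [-2430, 0, 1296]].
The requested entry is 81.

81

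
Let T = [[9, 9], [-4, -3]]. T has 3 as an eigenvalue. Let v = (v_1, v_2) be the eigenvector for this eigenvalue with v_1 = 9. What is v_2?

-6

T − 3I = [[6, 9], [-4, -6]].
Solving (T − 3I)v = 0 gives the eigenspace spanned by (9, -6).
With v_1 = 9, v = (9, -6), so v_2 = -6.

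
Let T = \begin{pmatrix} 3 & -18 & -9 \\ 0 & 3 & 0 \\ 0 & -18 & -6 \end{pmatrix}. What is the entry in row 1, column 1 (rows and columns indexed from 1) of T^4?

Characteristic polynomial: λ^3 - 27λ + 54 = (λ - 3)^2(λ + 6), so the eigenvalues are -6, 3, 3.
λ=3: eigenvector (1, 0, 0).
λ=3: eigenvector (2, 1, -2).
λ=-6: eigenvector (1, 0, 1).
P = [[1, 2, 1], [0, 1, 0], [0, -2, 1]], D = diag(3, 3, -6), P⁻¹ = [[1, -4, -1], [0, 1, 0], [0, 2, 1]].
T⁴ = P·diag(81, 81, 1296)·P⁻¹ = [[81, 2430, 1215], [0, 81, 0], [0, 2430, 1296]].
The requested entry is 81.

81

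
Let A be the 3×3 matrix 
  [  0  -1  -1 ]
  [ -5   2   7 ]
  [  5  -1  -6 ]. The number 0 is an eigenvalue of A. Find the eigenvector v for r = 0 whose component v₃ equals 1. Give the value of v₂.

-1

A = [[0, -1, -1], [-5, 2, 7], [5, -1, -6]].
Solving (A)v = 0 gives the eigenspace spanned by (1, -1, 1).
With v₃ = 1, v = (1, -1, 1), so v₂ = -1.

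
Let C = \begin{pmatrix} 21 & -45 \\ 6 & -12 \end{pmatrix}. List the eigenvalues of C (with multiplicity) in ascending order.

Characteristic polynomial: p(μ) = μ^2 - 9μ + 18 = (μ - 6)(μ - 3).
Roots (with multiplicity): 3, 6.

3, 6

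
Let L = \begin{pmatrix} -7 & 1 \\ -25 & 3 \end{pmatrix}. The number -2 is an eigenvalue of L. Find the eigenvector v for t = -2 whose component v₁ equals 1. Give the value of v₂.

L + 2I = [[-5, 1], [-25, 5]].
Solving (L + 2I)v = 0 gives the eigenspace spanned by (1, 5).
With v₁ = 1, v = (1, 5), so v₂ = 5.

5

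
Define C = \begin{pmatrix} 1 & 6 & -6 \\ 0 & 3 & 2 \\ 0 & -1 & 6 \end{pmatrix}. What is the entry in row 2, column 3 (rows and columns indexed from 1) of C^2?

18

Characteristic polynomial: r^3 - 10r^2 + 29r - 20 = (r - 5)(r - 4)(r - 1), so the eigenvalues are 1, 4, 5.
r=1: eigenvector (1, 0, 0).
r=5: eigenvector (0, 1, 1).
r=4: eigenvector (-2, -2, -1).
P = [[1, 0, -2], [0, 1, -2], [0, 1, -1]], D = diag(1, 5, 4), P⁻¹ = [[1, -2, 2], [0, -1, 2], [0, -1, 1]].
C² = P·diag(1, 25, 16)·P⁻¹ = [[1, 30, -30], [0, 7, 18], [0, -9, 34]].
The requested entry is 18.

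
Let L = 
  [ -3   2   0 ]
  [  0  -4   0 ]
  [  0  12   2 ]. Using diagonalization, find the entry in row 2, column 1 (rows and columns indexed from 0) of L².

Characteristic polynomial: μ^3 + 5μ^2 - 2μ - 24 = (μ - 2)(μ + 3)(μ + 4), so the eigenvalues are -4, -3, 2.
μ=-3: eigenvector (1, 0, 0).
μ=-4: eigenvector (-2, 1, -2).
μ=2: eigenvector (0, 0, 1).
P = [[1, -2, 0], [0, 1, 0], [0, -2, 1]], D = diag(-3, -4, 2), P⁻¹ = [[1, 2, 0], [0, 1, 0], [0, 2, 1]].
L² = P·diag(9, 16, 4)·P⁻¹ = [[9, -14, 0], [0, 16, 0], [0, -24, 4]].
The requested entry is -24.

-24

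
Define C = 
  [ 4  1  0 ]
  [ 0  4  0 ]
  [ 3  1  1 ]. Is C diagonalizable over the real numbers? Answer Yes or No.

Characteristic polynomial: p(λ) = λ^3 - 9λ^2 + 24λ - 16 = (λ - 4)^2(λ - 1).
λ = 4 has algebraic multiplicity 2; rank(C − 4I) = 2, so geometric multiplicity = 1.
Geometric multiplicity < algebraic multiplicity, so C is not diagonalizable.

No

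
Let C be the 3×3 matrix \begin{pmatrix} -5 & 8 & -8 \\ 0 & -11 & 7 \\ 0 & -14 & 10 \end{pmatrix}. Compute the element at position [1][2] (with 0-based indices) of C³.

91

Characteristic polynomial: r^3 + 6r^2 - 7r - 60 = (r - 3)(r + 4)(r + 5), so the eigenvalues are -5, -4, 3.
r=-5: eigenvector (1, 0, 0).
r=3: eigenvector (-1, 1, 2).
r=-4: eigenvector (0, -1, -1).
P = [[1, -1, 0], [0, 1, -1], [0, 2, -1]], D = diag(-5, 3, -4), P⁻¹ = [[1, -1, 1], [0, -1, 1], [0, -2, 1]].
C³ = P·diag(-125, 27, -64)·P⁻¹ = [[-125, 152, -152], [0, -155, 91], [0, -182, 118]].
The requested entry is 91.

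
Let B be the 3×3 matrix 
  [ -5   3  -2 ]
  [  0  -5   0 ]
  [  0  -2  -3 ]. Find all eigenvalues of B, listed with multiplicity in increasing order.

-5, -5, -3

Characteristic polynomial: p(λ) = λ^3 + 13λ^2 + 55λ + 75 = (λ + 3)(λ + 5)^2.
Roots (with multiplicity): -5, -5, -3.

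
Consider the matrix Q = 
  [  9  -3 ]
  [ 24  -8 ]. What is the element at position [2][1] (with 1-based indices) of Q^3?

Characteristic polynomial: t^2 - t = t(t - 1), so the eigenvalues are 0, 1.
t=1: eigenvector (-3, -8).
t=0: eigenvector (1, 3).
P = [[-3, 1], [-8, 3]], D = diag(1, 0), P⁻¹ = [[-3, 1], [-8, 3]].
Q³ = P·diag(1, 0)·P⁻¹ = [[9, -3], [24, -8]].
The requested entry is 24.

24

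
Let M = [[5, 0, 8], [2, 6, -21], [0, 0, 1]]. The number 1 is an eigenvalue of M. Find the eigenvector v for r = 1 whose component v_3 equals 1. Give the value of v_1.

M − 1I = [[4, 0, 8], [2, 5, -21], [0, 0, 0]].
Solving (M − 1I)v = 0 gives the eigenspace spanned by (-2, 5, 1).
With v_3 = 1, v = (-2, 5, 1), so v_1 = -2.

-2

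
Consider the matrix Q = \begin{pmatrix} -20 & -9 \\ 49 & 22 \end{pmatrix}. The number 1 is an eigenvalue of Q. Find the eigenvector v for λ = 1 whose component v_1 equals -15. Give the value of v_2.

35

Q − 1I = [[-21, -9], [49, 21]].
Solving (Q − 1I)v = 0 gives the eigenspace spanned by (-15, 35).
With v_1 = -15, v = (-15, 35), so v_2 = 35.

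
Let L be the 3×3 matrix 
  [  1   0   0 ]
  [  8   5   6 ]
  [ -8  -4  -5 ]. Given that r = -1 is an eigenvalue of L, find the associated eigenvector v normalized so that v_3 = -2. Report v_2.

L + 1I = [[2, 0, 0], [8, 6, 6], [-8, -4, -4]].
Solving (L + 1I)v = 0 gives the eigenspace spanned by (0, 2, -2).
With v_3 = -2, v = (0, 2, -2), so v_2 = 2.

2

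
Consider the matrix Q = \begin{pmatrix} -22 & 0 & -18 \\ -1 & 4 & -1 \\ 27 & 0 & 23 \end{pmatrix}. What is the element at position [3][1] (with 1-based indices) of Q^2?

Characteristic polynomial: μ^3 - 5μ^2 - 16μ + 80 = (μ - 5)(μ - 4)(μ + 4), so the eigenvalues are -4, 4, 5.
μ=-4: eigenvector (1, 0, -1).
μ=4: eigenvector (0, 1, 0).
μ=5: eigenvector (-2, -1, 3).
P = [[1, 0, -2], [0, 1, -1], [-1, 0, 3]], D = diag(-4, 4, 5), P⁻¹ = [[3, 0, 2], [1, 1, 1], [1, 0, 1]].
Q² = P·diag(16, 16, 25)·P⁻¹ = [[-2, 0, -18], [-9, 16, -9], [27, 0, 43]].
The requested entry is 27.

27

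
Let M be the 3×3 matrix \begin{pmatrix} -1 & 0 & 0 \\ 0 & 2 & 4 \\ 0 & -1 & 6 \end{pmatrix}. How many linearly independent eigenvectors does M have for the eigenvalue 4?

1

M − 4I = [[-5, 0, 0], [0, -2, 4], [0, -1, 2]].
This matrix has rank 2, so its null space has dimension 3 − 2 = 1.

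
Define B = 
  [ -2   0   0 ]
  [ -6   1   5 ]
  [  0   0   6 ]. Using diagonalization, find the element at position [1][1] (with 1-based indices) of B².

4

Characteristic polynomial: λ^3 - 5λ^2 - 8λ + 12 = (λ - 6)(λ - 1)(λ + 2), so the eigenvalues are -2, 1, 6.
λ=1: eigenvector (0, 1, 0).
λ=-2: eigenvector (1, 2, 0).
λ=6: eigenvector (0, 1, 1).
P = [[0, 1, 0], [1, 2, 1], [0, 0, 1]], D = diag(1, -2, 6), P⁻¹ = [[-2, 1, -1], [1, 0, 0], [0, 0, 1]].
B² = P·diag(1, 4, 36)·P⁻¹ = [[4, 0, 0], [6, 1, 35], [0, 0, 36]].
The requested entry is 4.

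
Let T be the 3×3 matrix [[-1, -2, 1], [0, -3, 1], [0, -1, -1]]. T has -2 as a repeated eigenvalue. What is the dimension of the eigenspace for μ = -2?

1

T + 2I = [[1, -2, 1], [0, -1, 1], [0, -1, 1]].
This matrix has rank 2, so its null space has dimension 3 − 2 = 1.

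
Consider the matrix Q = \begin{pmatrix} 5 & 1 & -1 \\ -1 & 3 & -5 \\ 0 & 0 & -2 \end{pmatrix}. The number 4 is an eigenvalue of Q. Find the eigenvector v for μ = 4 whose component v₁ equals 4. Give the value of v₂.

-4

Q − 4I = [[1, 1, -1], [-1, -1, -5], [0, 0, -6]].
Solving (Q − 4I)v = 0 gives the eigenspace spanned by (4, -4, 0).
With v₁ = 4, v = (4, -4, 0), so v₂ = -4.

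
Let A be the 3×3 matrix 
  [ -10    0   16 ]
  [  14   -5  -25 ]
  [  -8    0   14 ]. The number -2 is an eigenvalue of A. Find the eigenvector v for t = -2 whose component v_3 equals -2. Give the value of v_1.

-4

A + 2I = [[-8, 0, 16], [14, -3, -25], [-8, 0, 16]].
Solving (A + 2I)v = 0 gives the eigenspace spanned by (-4, -2, -2).
With v_3 = -2, v = (-4, -2, -2), so v_1 = -4.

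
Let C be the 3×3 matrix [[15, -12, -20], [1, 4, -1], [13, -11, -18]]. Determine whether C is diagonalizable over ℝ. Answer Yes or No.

No

Characteristic polynomial: p(λ) = λ^3 - λ^2 - 21λ + 45 = (λ - 3)^2(λ + 5).
λ = 3 has algebraic multiplicity 2; rank(C − 3I) = 2, so geometric multiplicity = 1.
Geometric multiplicity < algebraic multiplicity, so C is not diagonalizable.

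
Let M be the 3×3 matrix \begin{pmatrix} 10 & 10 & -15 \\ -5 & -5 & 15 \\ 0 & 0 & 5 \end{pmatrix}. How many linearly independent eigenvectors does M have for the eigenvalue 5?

2

M − 5I = [[5, 10, -15], [-5, -10, 15], [0, 0, 0]].
This matrix has rank 1, so its null space has dimension 3 − 1 = 2.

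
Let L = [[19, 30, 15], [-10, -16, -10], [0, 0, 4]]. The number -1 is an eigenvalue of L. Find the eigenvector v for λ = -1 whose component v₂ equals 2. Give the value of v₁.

L + 1I = [[20, 30, 15], [-10, -15, -10], [0, 0, 5]].
Solving (L + 1I)v = 0 gives the eigenspace spanned by (-3, 2, 0).
With v₂ = 2, v = (-3, 2, 0), so v₁ = -3.

-3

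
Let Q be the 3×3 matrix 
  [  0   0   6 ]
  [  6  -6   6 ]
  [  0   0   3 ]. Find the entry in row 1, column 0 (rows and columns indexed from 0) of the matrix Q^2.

Characteristic polynomial: λ^3 + 3λ^2 - 18λ = λ(λ - 3)(λ + 6), so the eigenvalues are -6, 0, 3.
λ=3: eigenvector (2, 2, 1).
λ=-6: eigenvector (0, 1, 0).
λ=0: eigenvector (1, 1, 0).
P = [[2, 0, 1], [2, 1, 1], [1, 0, 0]], D = diag(3, -6, 0), P⁻¹ = [[0, 0, 1], [-1, 1, 0], [1, 0, -2]].
Q² = P·diag(9, 36, 0)·P⁻¹ = [[0, 0, 18], [-36, 36, 18], [0, 0, 9]].
The requested entry is -36.

-36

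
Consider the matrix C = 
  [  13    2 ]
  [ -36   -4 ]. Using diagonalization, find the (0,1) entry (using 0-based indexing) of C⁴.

738

Characteristic polynomial: t^2 - 9t + 20 = (t - 5)(t - 4), so the eigenvalues are 4, 5.
t=5: eigenvector (1, -4).
t=4: eigenvector (-2, 9).
P = [[1, -2], [-4, 9]], D = diag(5, 4), P⁻¹ = [[9, 2], [4, 1]].
C⁴ = P·diag(625, 256)·P⁻¹ = [[3577, 738], [-13284, -2696]].
The requested entry is 738.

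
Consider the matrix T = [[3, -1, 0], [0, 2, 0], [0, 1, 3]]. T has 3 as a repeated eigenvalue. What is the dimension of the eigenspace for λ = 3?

2

T − 3I = [[0, -1, 0], [0, -1, 0], [0, 1, 0]].
This matrix has rank 1, so its null space has dimension 3 − 1 = 2.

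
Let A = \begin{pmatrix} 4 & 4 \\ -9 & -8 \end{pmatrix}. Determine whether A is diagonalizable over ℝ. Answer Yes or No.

Characteristic polynomial: p(r) = r^2 + 4r + 4 = (r + 2)^2.
r = -2 has algebraic multiplicity 2; rank(A + 2I) = 1, so geometric multiplicity = 1.
Geometric multiplicity < algebraic multiplicity, so A is not diagonalizable.

No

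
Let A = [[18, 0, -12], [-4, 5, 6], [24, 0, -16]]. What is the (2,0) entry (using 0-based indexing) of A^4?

Characteristic polynomial: r^3 - 7r^2 + 10r = r(r - 5)(r - 2), so the eigenvalues are 0, 2, 5.
r=2: eigenvector (-3, 4, -4).
r=0: eigenvector (-2, 2, -3).
r=5: eigenvector (0, 1, 0).
P = [[-3, -2, 0], [4, 2, 1], [-4, -3, 0]], D = diag(2, 0, 5), P⁻¹ = [[-3, 0, 2], [4, 0, -3], [4, 1, -2]].
A⁴ = P·diag(16, 0, 625)·P⁻¹ = [[144, 0, -96], [2308, 625, -1122], [192, 0, -128]].
The requested entry is 192.

192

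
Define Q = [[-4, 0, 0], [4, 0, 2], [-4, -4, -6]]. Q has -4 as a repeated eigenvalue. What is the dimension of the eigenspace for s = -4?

Q + 4I = [[0, 0, 0], [4, 4, 2], [-4, -4, -2]].
This matrix has rank 1, so its null space has dimension 3 − 1 = 2.

2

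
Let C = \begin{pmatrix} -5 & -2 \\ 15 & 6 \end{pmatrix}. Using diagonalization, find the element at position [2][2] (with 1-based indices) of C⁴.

6

Characteristic polynomial: r^2 - r = r(r - 1), so the eigenvalues are 0, 1.
r=0: eigenvector (2, -5).
r=1: eigenvector (-1, 3).
P = [[2, -1], [-5, 3]], D = diag(0, 1), P⁻¹ = [[3, 1], [5, 2]].
C⁴ = P·diag(0, 1)·P⁻¹ = [[-5, -2], [15, 6]].
The requested entry is 6.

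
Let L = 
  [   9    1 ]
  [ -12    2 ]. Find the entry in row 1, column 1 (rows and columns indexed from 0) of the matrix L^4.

-1388

Characteristic polynomial: s^2 - 11s + 30 = (s - 6)(s - 5), so the eigenvalues are 5, 6.
s=5: eigenvector (1, -4).
s=6: eigenvector (1, -3).
P = [[1, 1], [-4, -3]], D = diag(5, 6), P⁻¹ = [[-3, -1], [4, 1]].
L⁴ = P·diag(625, 1296)·P⁻¹ = [[3309, 671], [-8052, -1388]].
The requested entry is -1388.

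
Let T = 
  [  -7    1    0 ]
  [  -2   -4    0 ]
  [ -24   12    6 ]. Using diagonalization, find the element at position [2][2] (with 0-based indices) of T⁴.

Characteristic polynomial: r^3 + 5r^2 - 36r - 180 = (r - 6)(r + 5)(r + 6), so the eigenvalues are -6, -5, 6.
r=-5: eigenvector (-1, -2, 0).
r=-6: eigenvector (1, 1, 1).
r=6: eigenvector (0, 0, 1).
P = [[-1, 1, 0], [-2, 1, 0], [0, 1, 1]], D = diag(-5, -6, 6), P⁻¹ = [[1, -1, 0], [2, -1, 0], [-2, 1, 1]].
T⁴ = P·diag(625, 1296, 1296)·P⁻¹ = [[1967, -671, 0], [1342, -46, 0], [0, 0, 1296]].
The requested entry is 1296.

1296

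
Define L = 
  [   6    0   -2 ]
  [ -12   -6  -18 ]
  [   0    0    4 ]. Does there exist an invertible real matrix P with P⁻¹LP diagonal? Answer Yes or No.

Yes

Characteristic polynomial: p(s) = s^3 - 4s^2 - 36s + 144 = (s - 6)(s - 4)(s + 6).
All 3 eigenvalues are distinct, so L is diagonalizable.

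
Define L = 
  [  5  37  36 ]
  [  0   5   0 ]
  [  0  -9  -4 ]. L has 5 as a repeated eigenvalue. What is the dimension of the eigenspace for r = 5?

L − 5I = [[0, 37, 36], [0, 0, 0], [0, -9, -9]].
This matrix has rank 2, so its null space has dimension 3 − 2 = 1.

1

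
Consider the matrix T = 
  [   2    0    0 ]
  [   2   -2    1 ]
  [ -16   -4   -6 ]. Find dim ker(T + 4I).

1

T + 4I = [[6, 0, 0], [2, 2, 1], [-16, -4, -2]].
This matrix has rank 2, so its null space has dimension 3 − 2 = 1.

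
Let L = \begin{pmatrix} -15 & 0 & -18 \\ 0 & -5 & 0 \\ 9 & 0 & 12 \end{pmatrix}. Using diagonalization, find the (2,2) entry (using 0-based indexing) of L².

Characteristic polynomial: λ^3 + 8λ^2 - 3λ - 90 = (λ - 3)(λ + 5)(λ + 6), so the eigenvalues are -6, -5, 3.
λ=3: eigenvector (1, 0, -1).
λ=-5: eigenvector (0, 1, 0).
λ=-6: eigenvector (2, 0, -1).
P = [[1, 0, 2], [0, 1, 0], [-1, 0, -1]], D = diag(3, -5, -6), P⁻¹ = [[-1, 0, -2], [0, 1, 0], [1, 0, 1]].
L² = P·diag(9, 25, 36)·P⁻¹ = [[63, 0, 54], [0, 25, 0], [-27, 0, -18]].
The requested entry is -18.

-18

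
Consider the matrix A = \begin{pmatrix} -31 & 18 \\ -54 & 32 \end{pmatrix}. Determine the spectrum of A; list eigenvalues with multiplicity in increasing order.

-4, 5

Characteristic polynomial: p(μ) = μ^2 - μ - 20 = (μ - 5)(μ + 4).
Roots (with multiplicity): -4, 5.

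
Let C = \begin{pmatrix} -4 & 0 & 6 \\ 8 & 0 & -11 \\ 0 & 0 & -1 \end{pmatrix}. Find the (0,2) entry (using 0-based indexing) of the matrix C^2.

-30

Characteristic polynomial: s^3 + 5s^2 + 4s = s(s + 1)(s + 4), so the eigenvalues are -4, -1, 0.
s=-4: eigenvector (1, -2, 0).
s=0: eigenvector (0, 1, 0).
s=-1: eigenvector (2, -5, 1).
P = [[1, 0, 2], [-2, 1, -5], [0, 0, 1]], D = diag(-4, 0, -1), P⁻¹ = [[1, 0, -2], [2, 1, 1], [0, 0, 1]].
C² = P·diag(16, 0, 1)·P⁻¹ = [[16, 0, -30], [-32, 0, 59], [0, 0, 1]].
The requested entry is -30.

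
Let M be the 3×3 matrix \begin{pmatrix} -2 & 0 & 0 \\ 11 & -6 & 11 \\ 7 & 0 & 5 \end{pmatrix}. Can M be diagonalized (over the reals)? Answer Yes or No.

Yes

Characteristic polynomial: p(s) = s^3 + 3s^2 - 28s - 60 = (s - 5)(s + 2)(s + 6).
All 3 eigenvalues are distinct, so M is diagonalizable.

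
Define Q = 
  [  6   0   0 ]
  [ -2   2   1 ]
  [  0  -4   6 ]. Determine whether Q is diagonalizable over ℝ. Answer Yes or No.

Characteristic polynomial: p(r) = r^3 - 14r^2 + 64r - 96 = (r - 6)(r - 4)^2.
r = 4 has algebraic multiplicity 2; rank(Q − 4I) = 2, so geometric multiplicity = 1.
Geometric multiplicity < algebraic multiplicity, so Q is not diagonalizable.

No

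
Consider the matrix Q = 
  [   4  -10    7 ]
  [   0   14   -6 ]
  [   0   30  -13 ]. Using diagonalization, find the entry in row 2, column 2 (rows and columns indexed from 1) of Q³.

44

Characteristic polynomial: r^3 - 5r^2 + 2r + 8 = (r - 4)(r - 2)(r + 1), so the eigenvalues are -1, 2, 4.
r=4: eigenvector (1, 0, 0).
r=-1: eigenvector (-3, 2, 5).
r=2: eigenvector (-2, 1, 2).
P = [[1, -3, -2], [0, 2, 1], [0, 5, 2]], D = diag(4, -1, 2), P⁻¹ = [[1, 4, -1], [0, -2, 1], [0, 5, -2]].
Q³ = P·diag(64, -1, 8)·P⁻¹ = [[64, 170, -29], [0, 44, -18], [0, 90, -37]].
The requested entry is 44.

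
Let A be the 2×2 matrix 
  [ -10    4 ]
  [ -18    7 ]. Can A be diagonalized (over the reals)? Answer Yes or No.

Characteristic polynomial: p(s) = s^2 + 3s + 2 = (s + 1)(s + 2).
All 2 eigenvalues are distinct, so A is diagonalizable.

Yes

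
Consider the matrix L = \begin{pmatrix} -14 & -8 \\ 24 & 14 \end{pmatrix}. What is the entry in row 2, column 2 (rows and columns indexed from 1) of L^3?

Characteristic polynomial: r^2 - 4 = (r - 2)(r + 2), so the eigenvalues are -2, 2.
r=-2: eigenvector (2, -3).
r=2: eigenvector (1, -2).
P = [[2, 1], [-3, -2]], D = diag(-2, 2), P⁻¹ = [[2, 1], [-3, -2]].
L³ = P·diag(-8, 8)·P⁻¹ = [[-56, -32], [96, 56]].
The requested entry is 56.

56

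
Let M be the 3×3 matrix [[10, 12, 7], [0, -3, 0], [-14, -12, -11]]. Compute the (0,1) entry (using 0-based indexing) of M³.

Characteristic polynomial: r^3 + 4r^2 - 9r - 36 = (r - 3)(r + 3)(r + 4), so the eigenvalues are -4, -3, 3.
r=-4: eigenvector (1, 0, -2).
r=3: eigenvector (1, 0, -1).
r=-3: eigenvector (-2, 1, 2).
P = [[1, 1, -2], [0, 0, 1], [-2, -1, 2]], D = diag(-4, 3, -3), P⁻¹ = [[-1, 0, -1], [2, 2, 1], [0, 1, 0]].
M³ = P·diag(-64, 27, -27)·P⁻¹ = [[118, 108, 91], [0, -27, 0], [-182, -108, -155]].
The requested entry is 108.

108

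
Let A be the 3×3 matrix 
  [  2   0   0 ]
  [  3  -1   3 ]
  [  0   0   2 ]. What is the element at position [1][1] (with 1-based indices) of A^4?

Characteristic polynomial: r^3 - 3r^2 + 4 = (r - 2)^2(r + 1), so the eigenvalues are -1, 2, 2.
r=2: eigenvector (1, 1, 0).
r=-1: eigenvector (0, 1, 0).
r=2: eigenvector (0, 1, 1).
P = [[1, 0, 0], [1, 1, 1], [0, 0, 1]], D = diag(2, -1, 2), P⁻¹ = [[1, 0, 0], [-1, 1, -1], [0, 0, 1]].
A⁴ = P·diag(16, 1, 16)·P⁻¹ = [[16, 0, 0], [15, 1, 15], [0, 0, 16]].
The requested entry is 16.

16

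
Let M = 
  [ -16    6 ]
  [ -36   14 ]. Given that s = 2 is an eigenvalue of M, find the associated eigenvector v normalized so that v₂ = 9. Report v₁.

M − 2I = [[-18, 6], [-36, 12]].
Solving (M − 2I)v = 0 gives the eigenspace spanned by (3, 9).
With v₂ = 9, v = (3, 9), so v₁ = 3.

3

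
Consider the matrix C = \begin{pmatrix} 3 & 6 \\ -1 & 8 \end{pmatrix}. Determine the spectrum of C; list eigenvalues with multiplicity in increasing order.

5, 6

Characteristic polynomial: p(λ) = λ^2 - 11λ + 30 = (λ - 6)(λ - 5).
Roots (with multiplicity): 5, 6.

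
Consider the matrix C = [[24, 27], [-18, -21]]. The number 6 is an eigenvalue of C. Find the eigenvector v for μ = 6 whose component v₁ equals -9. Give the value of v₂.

C − 6I = [[18, 27], [-18, -27]].
Solving (C − 6I)v = 0 gives the eigenspace spanned by (-9, 6).
With v₁ = -9, v = (-9, 6), so v₂ = 6.

6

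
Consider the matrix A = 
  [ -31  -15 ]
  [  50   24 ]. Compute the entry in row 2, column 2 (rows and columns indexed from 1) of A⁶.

Characteristic polynomial: s^2 + 7s + 6 = (s + 1)(s + 6), so the eigenvalues are -6, -1.
s=-1: eigenvector (1, -2).
s=-6: eigenvector (3, -5).
P = [[1, 3], [-2, -5]], D = diag(-1, -6), P⁻¹ = [[-5, -3], [2, 1]].
A⁶ = P·diag(1, 46656)·P⁻¹ = [[279931, 139965], [-466550, -233274]].
The requested entry is -233274.

-233274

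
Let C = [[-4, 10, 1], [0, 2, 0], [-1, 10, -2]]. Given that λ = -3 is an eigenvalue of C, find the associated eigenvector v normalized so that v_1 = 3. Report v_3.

3

C + 3I = [[-1, 10, 1], [0, 5, 0], [-1, 10, 1]].
Solving (C + 3I)v = 0 gives the eigenspace spanned by (3, 0, 3).
With v_1 = 3, v = (3, 0, 3), so v_3 = 3.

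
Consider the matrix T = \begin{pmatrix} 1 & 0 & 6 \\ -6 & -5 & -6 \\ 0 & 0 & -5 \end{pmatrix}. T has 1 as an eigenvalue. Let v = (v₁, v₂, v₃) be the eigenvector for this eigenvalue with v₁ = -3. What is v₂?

3

T − 1I = [[0, 0, 6], [-6, -6, -6], [0, 0, -6]].
Solving (T − 1I)v = 0 gives the eigenspace spanned by (-3, 3, 0).
With v₁ = -3, v = (-3, 3, 0), so v₂ = 3.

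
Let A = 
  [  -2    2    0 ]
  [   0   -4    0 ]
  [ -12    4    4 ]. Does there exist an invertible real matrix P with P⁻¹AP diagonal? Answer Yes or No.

Characteristic polynomial: p(λ) = λ^3 + 2λ^2 - 16λ - 32 = (λ - 4)(λ + 2)(λ + 4).
All 3 eigenvalues are distinct, so A is diagonalizable.

Yes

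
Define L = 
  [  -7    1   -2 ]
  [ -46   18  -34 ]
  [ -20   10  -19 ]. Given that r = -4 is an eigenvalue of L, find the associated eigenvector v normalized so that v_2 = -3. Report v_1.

L + 4I = [[-3, 1, -2], [-46, 22, -34], [-20, 10, -15]].
Solving (L + 4I)v = 0 gives the eigenspace spanned by (3, -3, -6).
With v_2 = -3, v = (3, -3, -6), so v_1 = 3.

3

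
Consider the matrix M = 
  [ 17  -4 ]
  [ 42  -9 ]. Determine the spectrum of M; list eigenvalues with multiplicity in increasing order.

3, 5

Characteristic polynomial: p(t) = t^2 - 8t + 15 = (t - 5)(t - 3).
Roots (with multiplicity): 3, 5.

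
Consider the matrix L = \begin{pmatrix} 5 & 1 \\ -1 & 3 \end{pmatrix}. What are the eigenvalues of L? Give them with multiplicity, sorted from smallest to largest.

4, 4

Characteristic polynomial: p(t) = t^2 - 8t + 16 = (t - 4)^2.
Roots (with multiplicity): 4, 4.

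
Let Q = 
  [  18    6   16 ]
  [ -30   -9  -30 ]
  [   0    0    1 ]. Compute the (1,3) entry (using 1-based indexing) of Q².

124

Characteristic polynomial: r^3 - 10r^2 + 27r - 18 = (r - 6)(r - 3)(r - 1), so the eigenvalues are 1, 3, 6.
r=6: eigenvector (1, -2, 0).
r=3: eigenvector (-2, 5, 0).
r=1: eigenvector (-2, 3, 1).
P = [[1, -2, -2], [-2, 5, 3], [0, 0, 1]], D = diag(6, 3, 1), P⁻¹ = [[5, 2, 4], [2, 1, 1], [0, 0, 1]].
Q² = P·diag(36, 9, 1)·P⁻¹ = [[144, 54, 124], [-270, -99, -240], [0, 0, 1]].
The requested entry is 124.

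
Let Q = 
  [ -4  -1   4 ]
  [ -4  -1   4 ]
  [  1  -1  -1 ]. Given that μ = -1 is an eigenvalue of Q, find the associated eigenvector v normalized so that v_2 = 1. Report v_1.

1

Q + 1I = [[-3, -1, 4], [-4, 0, 4], [1, -1, 0]].
Solving (Q + 1I)v = 0 gives the eigenspace spanned by (1, 1, 1).
With v_2 = 1, v = (1, 1, 1), so v_1 = 1.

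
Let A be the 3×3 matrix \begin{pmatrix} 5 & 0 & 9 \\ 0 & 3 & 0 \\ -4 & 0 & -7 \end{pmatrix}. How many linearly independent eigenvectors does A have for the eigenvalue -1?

A + 1I = [[6, 0, 9], [0, 4, 0], [-4, 0, -6]].
This matrix has rank 2, so its null space has dimension 3 − 2 = 1.

1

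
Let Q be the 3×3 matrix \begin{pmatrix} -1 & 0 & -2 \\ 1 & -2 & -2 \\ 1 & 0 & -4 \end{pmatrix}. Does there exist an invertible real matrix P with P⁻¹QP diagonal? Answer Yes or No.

Yes

Characteristic polynomial: p(μ) = μ^3 + 7μ^2 + 16μ + 12 = (μ + 2)^2(μ + 3).
μ = -2 has algebraic multiplicity 2; rank(Q + 2I) = 1, so geometric multiplicity = 2.
Every eigenvalue has geometric = algebraic multiplicity, so Q is diagonalizable.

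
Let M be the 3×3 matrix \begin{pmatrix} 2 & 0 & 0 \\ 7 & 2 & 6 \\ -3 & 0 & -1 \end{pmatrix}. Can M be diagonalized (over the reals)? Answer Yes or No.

Characteristic polynomial: p(s) = s^3 - 3s^2 + 4 = (s - 2)^2(s + 1).
s = 2 has algebraic multiplicity 2; rank(M − 2I) = 2, so geometric multiplicity = 1.
Geometric multiplicity < algebraic multiplicity, so M is not diagonalizable.

No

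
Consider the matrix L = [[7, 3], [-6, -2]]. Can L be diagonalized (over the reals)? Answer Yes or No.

Characteristic polynomial: p(r) = r^2 - 5r + 4 = (r - 4)(r - 1).
All 2 eigenvalues are distinct, so L is diagonalizable.

Yes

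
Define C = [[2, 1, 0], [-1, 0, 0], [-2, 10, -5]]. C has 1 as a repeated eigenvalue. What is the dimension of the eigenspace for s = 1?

1

C − 1I = [[1, 1, 0], [-1, -1, 0], [-2, 10, -6]].
This matrix has rank 2, so its null space has dimension 3 − 2 = 1.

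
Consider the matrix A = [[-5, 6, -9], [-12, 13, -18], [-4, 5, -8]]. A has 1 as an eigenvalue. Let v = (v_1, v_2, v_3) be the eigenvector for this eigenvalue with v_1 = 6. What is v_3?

4

A − 1I = [[-6, 6, -9], [-12, 12, -18], [-4, 5, -9]].
Solving (A − 1I)v = 0 gives the eigenspace spanned by (6, 12, 4).
With v_1 = 6, v = (6, 12, 4), so v_3 = 4.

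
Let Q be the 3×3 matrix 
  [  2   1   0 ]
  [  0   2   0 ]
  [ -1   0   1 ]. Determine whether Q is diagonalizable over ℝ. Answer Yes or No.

No

Characteristic polynomial: p(λ) = λ^3 - 5λ^2 + 8λ - 4 = (λ - 2)^2(λ - 1).
λ = 2 has algebraic multiplicity 2; rank(Q − 2I) = 2, so geometric multiplicity = 1.
Geometric multiplicity < algebraic multiplicity, so Q is not diagonalizable.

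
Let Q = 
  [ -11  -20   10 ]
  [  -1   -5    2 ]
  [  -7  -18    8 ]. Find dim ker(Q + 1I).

Q + 1I = [[-10, -20, 10], [-1, -4, 2], [-7, -18, 9]].
This matrix has rank 2, so its null space has dimension 3 − 2 = 1.

1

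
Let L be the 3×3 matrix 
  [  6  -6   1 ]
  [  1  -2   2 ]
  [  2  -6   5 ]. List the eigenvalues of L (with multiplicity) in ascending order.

Characteristic polynomial: p(μ) = μ^3 - 9μ^2 + 24μ - 16 = (μ - 4)^2(μ - 1).
Roots (with multiplicity): 1, 4, 4.

1, 4, 4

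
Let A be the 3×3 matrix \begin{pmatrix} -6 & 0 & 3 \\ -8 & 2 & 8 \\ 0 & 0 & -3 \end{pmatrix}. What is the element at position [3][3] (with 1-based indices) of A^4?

Characteristic polynomial: μ^3 + 7μ^2 - 36 = (μ - 2)(μ + 3)(μ + 6), so the eigenvalues are -6, -3, 2.
μ=-6: eigenvector (1, 1, 0).
μ=-3: eigenvector (1, 0, 1).
μ=2: eigenvector (0, 1, 0).
P = [[1, 1, 0], [1, 0, 1], [0, 1, 0]], D = diag(-6, -3, 2), P⁻¹ = [[1, 0, -1], [0, 0, 1], [-1, 1, 1]].
A⁴ = P·diag(1296, 81, 16)·P⁻¹ = [[1296, 0, -1215], [1280, 16, -1280], [0, 0, 81]].
The requested entry is 81.

81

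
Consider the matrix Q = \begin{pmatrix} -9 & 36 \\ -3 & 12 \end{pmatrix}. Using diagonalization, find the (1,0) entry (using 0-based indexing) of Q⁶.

Characteristic polynomial: r^2 - 3r = r(r - 3), so the eigenvalues are 0, 3.
r=3: eigenvector (3, 1).
r=0: eigenvector (4, 1).
P = [[3, 4], [1, 1]], D = diag(3, 0), P⁻¹ = [[-1, 4], [1, -3]].
Q⁶ = P·diag(729, 0)·P⁻¹ = [[-2187, 8748], [-729, 2916]].
The requested entry is -729.

-729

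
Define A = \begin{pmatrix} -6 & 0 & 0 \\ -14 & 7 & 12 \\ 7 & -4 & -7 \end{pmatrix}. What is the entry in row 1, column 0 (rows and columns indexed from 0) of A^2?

70

Characteristic polynomial: t^3 + 6t^2 - t - 6 = (t - 1)(t + 1)(t + 6), so the eigenvalues are -6, -1, 1.
t=-6: eigenvector (1, 2, -1).
t=-1: eigenvector (0, -3, 2).
t=1: eigenvector (0, -2, 1).
P = [[1, 0, 0], [2, -3, -2], [-1, 2, 1]], D = diag(-6, -1, 1), P⁻¹ = [[1, 0, 0], [0, 1, 2], [1, -2, -3]].
A² = P·diag(36, 1, 1)·P⁻¹ = [[36, 0, 0], [70, 1, 0], [-35, 0, 1]].
The requested entry is 70.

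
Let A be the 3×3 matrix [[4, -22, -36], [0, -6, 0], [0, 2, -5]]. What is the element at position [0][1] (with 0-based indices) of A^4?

-2248

Characteristic polynomial: s^3 + 7s^2 - 14s - 120 = (s - 4)(s + 5)(s + 6), so the eigenvalues are -6, -5, 4.
s=4: eigenvector (1, 0, 0).
s=-6: eigenvector (-5, 1, -2).
s=-5: eigenvector (4, 0, 1).
P = [[1, -5, 4], [0, 1, 0], [0, -2, 1]], D = diag(4, -6, -5), P⁻¹ = [[1, -3, -4], [0, 1, 0], [0, 2, 1]].
A⁴ = P·diag(256, 1296, 625)·P⁻¹ = [[256, -2248, 1476], [0, 1296, 0], [0, -1342, 625]].
The requested entry is -2248.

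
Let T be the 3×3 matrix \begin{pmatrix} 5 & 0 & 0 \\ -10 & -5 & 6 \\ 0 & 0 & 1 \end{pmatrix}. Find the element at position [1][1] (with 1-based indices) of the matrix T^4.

625

Characteristic polynomial: s^3 - s^2 - 25s + 25 = (s - 5)(s - 1)(s + 5), so the eigenvalues are -5, 1, 5.
s=5: eigenvector (1, -1, 0).
s=-5: eigenvector (0, 1, 0).
s=1: eigenvector (0, 1, 1).
P = [[1, 0, 0], [-1, 1, 1], [0, 0, 1]], D = diag(5, -5, 1), P⁻¹ = [[1, 0, 0], [1, 1, -1], [0, 0, 1]].
T⁴ = P·diag(625, 625, 1)·P⁻¹ = [[625, 0, 0], [0, 625, -624], [0, 0, 1]].
The requested entry is 625.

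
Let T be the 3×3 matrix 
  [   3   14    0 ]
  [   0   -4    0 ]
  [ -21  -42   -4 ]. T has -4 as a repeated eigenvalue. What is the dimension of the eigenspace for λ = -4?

T + 4I = [[7, 14, 0], [0, 0, 0], [-21, -42, 0]].
This matrix has rank 1, so its null space has dimension 3 − 1 = 2.

2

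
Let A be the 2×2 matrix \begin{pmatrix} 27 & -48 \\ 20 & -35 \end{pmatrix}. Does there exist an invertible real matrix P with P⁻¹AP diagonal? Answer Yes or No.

Characteristic polynomial: p(μ) = μ^2 + 8μ + 15 = (μ + 3)(μ + 5).
All 2 eigenvalues are distinct, so A is diagonalizable.

Yes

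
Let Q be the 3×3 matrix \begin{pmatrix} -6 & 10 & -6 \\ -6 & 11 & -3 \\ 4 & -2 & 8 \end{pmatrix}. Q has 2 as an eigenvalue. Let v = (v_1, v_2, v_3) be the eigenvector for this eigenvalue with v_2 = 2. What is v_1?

Q − 2I = [[-8, 10, -6], [-6, 9, -3], [4, -2, 6]].
Solving (Q − 2I)v = 0 gives the eigenspace spanned by (4, 2, -2).
With v_2 = 2, v = (4, 2, -2), so v_1 = 4.

4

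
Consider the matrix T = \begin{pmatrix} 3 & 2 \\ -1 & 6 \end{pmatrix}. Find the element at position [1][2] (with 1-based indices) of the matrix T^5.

4202

Characteristic polynomial: μ^2 - 9μ + 20 = (μ - 5)(μ - 4), so the eigenvalues are 4, 5.
μ=5: eigenvector (1, 1).
μ=4: eigenvector (-2, -1).
P = [[1, -2], [1, -1]], D = diag(5, 4), P⁻¹ = [[-1, 2], [-1, 1]].
T⁵ = P·diag(3125, 1024)·P⁻¹ = [[-1077, 4202], [-2101, 5226]].
The requested entry is 4202.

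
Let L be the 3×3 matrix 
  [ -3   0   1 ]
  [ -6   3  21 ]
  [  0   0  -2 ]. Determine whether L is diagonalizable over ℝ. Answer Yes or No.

Characteristic polynomial: p(t) = t^3 + 2t^2 - 9t - 18 = (t - 3)(t + 2)(t + 3).
All 3 eigenvalues are distinct, so L is diagonalizable.

Yes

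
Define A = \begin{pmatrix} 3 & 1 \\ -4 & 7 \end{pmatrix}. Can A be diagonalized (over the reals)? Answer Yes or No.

Characteristic polynomial: p(μ) = μ^2 - 10μ + 25 = (μ - 5)^2.
μ = 5 has algebraic multiplicity 2; rank(A − 5I) = 1, so geometric multiplicity = 1.
Geometric multiplicity < algebraic multiplicity, so A is not diagonalizable.

No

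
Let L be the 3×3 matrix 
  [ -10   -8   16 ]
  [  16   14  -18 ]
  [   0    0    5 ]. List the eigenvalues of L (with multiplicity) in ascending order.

Characteristic polynomial: p(r) = r^3 - 9r^2 + 8r + 60 = (r - 6)(r - 5)(r + 2).
Roots (with multiplicity): -2, 5, 6.

-2, 5, 6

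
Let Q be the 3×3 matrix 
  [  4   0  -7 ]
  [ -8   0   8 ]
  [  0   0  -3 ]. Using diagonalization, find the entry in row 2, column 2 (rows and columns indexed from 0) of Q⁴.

81

Characteristic polynomial: λ^3 - λ^2 - 12λ = λ(λ - 4)(λ + 3), so the eigenvalues are -3, 0, 4.
λ=4: eigenvector (1, -2, 0).
λ=0: eigenvector (0, 1, 0).
λ=-3: eigenvector (1, 0, 1).
P = [[1, 0, 1], [-2, 1, 0], [0, 0, 1]], D = diag(4, 0, -3), P⁻¹ = [[1, 0, -1], [2, 1, -2], [0, 0, 1]].
Q⁴ = P·diag(256, 0, 81)·P⁻¹ = [[256, 0, -175], [-512, 0, 512], [0, 0, 81]].
The requested entry is 81.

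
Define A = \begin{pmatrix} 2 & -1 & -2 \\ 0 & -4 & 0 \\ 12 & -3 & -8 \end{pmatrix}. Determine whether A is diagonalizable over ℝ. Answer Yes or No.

Characteristic polynomial: p(μ) = μ^3 + 10μ^2 + 32μ + 32 = (μ + 2)(μ + 4)^2.
μ = -4 has algebraic multiplicity 2; rank(A + 4I) = 2, so geometric multiplicity = 1.
Geometric multiplicity < algebraic multiplicity, so A is not diagonalizable.

No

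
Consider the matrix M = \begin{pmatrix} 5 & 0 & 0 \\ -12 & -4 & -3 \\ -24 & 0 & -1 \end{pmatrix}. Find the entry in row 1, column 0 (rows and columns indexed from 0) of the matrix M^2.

60

Characteristic polynomial: r^3 - 21r - 20 = (r - 5)(r + 1)(r + 4), so the eigenvalues are -4, -1, 5.
r=-4: eigenvector (0, 1, 0).
r=-1: eigenvector (0, 1, -1).
r=5: eigenvector (1, 0, -4).
P = [[0, 0, 1], [1, 1, 0], [0, -1, -4]], D = diag(-4, -1, 5), P⁻¹ = [[4, 1, 1], [-4, 0, -1], [1, 0, 0]].
M² = P·diag(16, 1, 25)·P⁻¹ = [[25, 0, 0], [60, 16, 15], [-96, 0, 1]].
The requested entry is 60.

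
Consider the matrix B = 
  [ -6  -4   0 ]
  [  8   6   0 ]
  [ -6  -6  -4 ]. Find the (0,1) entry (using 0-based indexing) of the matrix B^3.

Characteristic polynomial: r^3 + 4r^2 - 4r - 16 = (r - 2)(r + 2)(r + 4), so the eigenvalues are -4, -2, 2.
r=2: eigenvector (-1, 2, -1).
r=-4: eigenvector (0, 0, 1).
r=-2: eigenvector (-1, 1, 0).
P = [[-1, 0, -1], [2, 0, 1], [-1, 1, 0]], D = diag(2, -4, -2), P⁻¹ = [[1, 1, 0], [1, 1, 1], [-2, -1, 0]].
B³ = P·diag(8, -64, -8)·P⁻¹ = [[-24, -16, 0], [32, 24, 0], [-72, -72, -64]].
The requested entry is -16.

-16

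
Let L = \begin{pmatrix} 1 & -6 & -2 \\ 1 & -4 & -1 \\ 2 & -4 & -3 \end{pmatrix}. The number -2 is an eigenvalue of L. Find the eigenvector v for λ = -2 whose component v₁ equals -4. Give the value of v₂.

L + 2I = [[3, -6, -2], [1, -2, -1], [2, -4, -1]].
Solving (L + 2I)v = 0 gives the eigenspace spanned by (-4, -2, 0).
With v₁ = -4, v = (-4, -2, 0), so v₂ = -2.

-2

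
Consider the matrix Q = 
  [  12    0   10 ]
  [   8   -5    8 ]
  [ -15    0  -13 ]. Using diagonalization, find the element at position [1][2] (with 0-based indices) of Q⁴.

-2176

Characteristic polynomial: λ^3 + 6λ^2 - λ - 30 = (λ - 2)(λ + 3)(λ + 5), so the eigenvalues are -5, -3, 2.
λ=2: eigenvector (1, 0, -1).
λ=-5: eigenvector (0, 1, 0).
λ=-3: eigenvector (-2, 4, 3).
P = [[1, 0, -2], [0, 1, 4], [-1, 0, 3]], D = diag(2, -5, -3), P⁻¹ = [[3, 0, 2], [-4, 1, -4], [1, 0, 1]].
Q⁴ = P·diag(16, 625, 81)·P⁻¹ = [[-114, 0, -130], [-2176, 625, -2176], [195, 0, 211]].
The requested entry is -2176.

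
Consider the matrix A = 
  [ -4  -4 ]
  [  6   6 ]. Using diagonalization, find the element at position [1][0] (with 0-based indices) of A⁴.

Characteristic polynomial: λ^2 - 2λ = λ(λ - 2), so the eigenvalues are 0, 2.
λ=0: eigenvector (-1, 1).
λ=2: eigenvector (-2, 3).
P = [[-1, -2], [1, 3]], D = diag(0, 2), P⁻¹ = [[-3, -2], [1, 1]].
A⁴ = P·diag(0, 16)·P⁻¹ = [[-32, -32], [48, 48]].
The requested entry is 48.

48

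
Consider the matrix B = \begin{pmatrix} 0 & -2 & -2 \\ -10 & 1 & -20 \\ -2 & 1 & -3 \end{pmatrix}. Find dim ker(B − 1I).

B − 1I = [[-1, -2, -2], [-10, 0, -20], [-2, 1, -4]].
This matrix has rank 2, so its null space has dimension 3 − 2 = 1.

1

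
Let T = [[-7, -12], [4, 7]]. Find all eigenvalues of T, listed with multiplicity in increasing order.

Characteristic polynomial: p(r) = r^2 - 1 = (r - 1)(r + 1).
Roots (with multiplicity): -1, 1.

-1, 1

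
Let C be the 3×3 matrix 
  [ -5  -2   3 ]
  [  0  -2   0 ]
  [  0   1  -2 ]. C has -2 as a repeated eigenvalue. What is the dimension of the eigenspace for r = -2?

C + 2I = [[-3, -2, 3], [0, 0, 0], [0, 1, 0]].
This matrix has rank 2, so its null space has dimension 3 − 2 = 1.

1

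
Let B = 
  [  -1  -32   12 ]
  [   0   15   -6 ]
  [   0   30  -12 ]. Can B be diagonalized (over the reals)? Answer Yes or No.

Characteristic polynomial: p(λ) = λ^3 - 2λ^2 - 3λ = λ(λ - 3)(λ + 1).
All 3 eigenvalues are distinct, so B is diagonalizable.

Yes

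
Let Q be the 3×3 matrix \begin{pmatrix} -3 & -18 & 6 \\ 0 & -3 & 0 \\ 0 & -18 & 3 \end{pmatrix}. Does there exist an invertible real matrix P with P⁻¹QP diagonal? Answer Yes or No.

Yes

Characteristic polynomial: p(λ) = λ^3 + 3λ^2 - 9λ - 27 = (λ - 3)(λ + 3)^2.
λ = -3 has algebraic multiplicity 2; rank(Q + 3I) = 1, so geometric multiplicity = 2.
Every eigenvalue has geometric = algebraic multiplicity, so Q is diagonalizable.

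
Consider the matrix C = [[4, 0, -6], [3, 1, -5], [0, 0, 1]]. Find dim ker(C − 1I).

1

C − 1I = [[3, 0, -6], [3, 0, -5], [0, 0, 0]].
This matrix has rank 2, so its null space has dimension 3 − 2 = 1.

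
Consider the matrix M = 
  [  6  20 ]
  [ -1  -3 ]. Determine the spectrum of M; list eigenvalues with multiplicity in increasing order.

Characteristic polynomial: p(λ) = λ^2 - 3λ + 2 = (λ - 2)(λ - 1).
Roots (with multiplicity): 1, 2.

1, 2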